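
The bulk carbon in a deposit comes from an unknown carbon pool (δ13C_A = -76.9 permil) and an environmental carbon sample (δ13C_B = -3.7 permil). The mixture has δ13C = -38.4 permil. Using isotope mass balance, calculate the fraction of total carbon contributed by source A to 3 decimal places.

0.474

δ_mix = f_A·δ_A + (1 − f_A)·δ_B  ⇒  f_A = (δ_mix − δ_B)/(δ_A − δ_B)
f_A = (-38.4 − (-3.7)) / (-76.9 − (-3.7))
f_A = -34.7 / -73.2 = 0.4740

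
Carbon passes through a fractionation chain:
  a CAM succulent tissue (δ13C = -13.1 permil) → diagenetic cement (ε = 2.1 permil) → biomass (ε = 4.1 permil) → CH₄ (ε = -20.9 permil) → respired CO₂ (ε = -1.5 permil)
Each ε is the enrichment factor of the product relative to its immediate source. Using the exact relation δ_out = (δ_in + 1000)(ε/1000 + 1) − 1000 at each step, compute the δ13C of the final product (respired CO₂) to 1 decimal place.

step 1: δ = (-13.10 + 1000)·(2.1/1000 + 1) − 1000 = -11.03 permil
step 2: δ = (-11.03 + 1000)·(4.1/1000 + 1) − 1000 = -6.97 permil
step 3: δ = (-6.97 + 1000)·(-20.9/1000 + 1) − 1000 = -27.73 permil
step 4: δ = (-27.73 + 1000)·(-1.5/1000 + 1) − 1000 = -29.19 permil

-29.2 permil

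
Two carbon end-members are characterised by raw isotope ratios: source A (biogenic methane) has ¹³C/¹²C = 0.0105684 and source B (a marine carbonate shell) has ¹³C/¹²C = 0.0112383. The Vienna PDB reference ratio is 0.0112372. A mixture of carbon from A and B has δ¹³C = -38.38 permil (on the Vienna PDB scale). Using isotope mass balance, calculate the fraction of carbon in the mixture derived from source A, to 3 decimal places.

δ_A = (0.0105684/0.0112372 − 1)×1000 = (0.940483 − 1)×1000 = -59.517 permil
δ_B = (0.0112383/0.0112372 − 1)×1000 = (1.000098 − 1)×1000 = 0.098 permil
f_A = (δ_mix − δ_B)/(δ_A − δ_B) = (-38.38 − (0.098))/(-59.517 − (0.098))
f_A = -38.478 / -59.614 = 0.6454

0.645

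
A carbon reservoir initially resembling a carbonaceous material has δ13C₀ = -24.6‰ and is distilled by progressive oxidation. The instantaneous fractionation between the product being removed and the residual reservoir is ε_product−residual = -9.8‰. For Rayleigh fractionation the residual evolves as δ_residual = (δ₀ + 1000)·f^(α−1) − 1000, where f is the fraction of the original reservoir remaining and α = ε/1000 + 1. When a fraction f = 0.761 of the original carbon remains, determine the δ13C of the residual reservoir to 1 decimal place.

-22.0‰

Rayleigh residual: δ_res = (δ₀ + 1000)·f^(α−1) − 1000
α = ε/1000 + 1 = 0.99020, so α − 1 = -0.00980
f^(α−1) = 0.761^(-0.00980) = 1.002680
δ_res = (-24.6 + 1000) × 1.002680 − 1000 = 978.014 − 1000 = -21.99‰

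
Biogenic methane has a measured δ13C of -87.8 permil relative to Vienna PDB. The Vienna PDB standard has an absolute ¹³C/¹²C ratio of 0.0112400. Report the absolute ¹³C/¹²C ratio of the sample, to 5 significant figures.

0.010253

R_sample = R_standard × (δ13C/1000 + 1)
R_sample = 0.0112400 × (-87.8/1000 + 1) = 0.0112400 × 0.912200
R_sample = 0.0102531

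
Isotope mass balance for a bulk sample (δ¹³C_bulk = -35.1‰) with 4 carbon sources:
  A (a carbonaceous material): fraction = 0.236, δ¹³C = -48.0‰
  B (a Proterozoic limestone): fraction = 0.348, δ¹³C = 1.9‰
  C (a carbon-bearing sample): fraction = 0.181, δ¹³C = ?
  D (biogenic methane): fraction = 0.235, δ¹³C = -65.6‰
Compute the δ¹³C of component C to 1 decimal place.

-49.8‰

Isotope mass balance: δ_bulk = Σ fᵢ·δᵢ.
-35.1 = 0.236×(-48.0) + 0.348×(1.9) + 0.181×δ_C + 0.235×(-65.6)
0.181·δ_C = -35.1 − (-26.083) = -9.017
δ_C = -9.017 / 0.181 = -49.82‰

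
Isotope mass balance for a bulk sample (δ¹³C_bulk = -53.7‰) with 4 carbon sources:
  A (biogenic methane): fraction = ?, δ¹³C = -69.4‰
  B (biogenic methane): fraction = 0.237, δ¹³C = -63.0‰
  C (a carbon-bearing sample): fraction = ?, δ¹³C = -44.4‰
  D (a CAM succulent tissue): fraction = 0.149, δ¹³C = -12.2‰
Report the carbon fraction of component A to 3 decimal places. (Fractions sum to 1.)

Let f_A and f_C be the unknown fractions; fractions sum to 1 so f_A + f_C = 0.614.
Mass balance: Σ fᵢ·δᵢ = δ_bulk ⇒ f_A·(-69.4) + f_C·(-44.4) = -53.7 − (-16.749) = -36.951
Substitute f_C = 0.614 − f_A:
f_A·(-69.4 − -44.4) = -36.951 − 0.614×(-44.4) = -9.690
f_A = -9.690 / -25.0 = 0.3876

0.388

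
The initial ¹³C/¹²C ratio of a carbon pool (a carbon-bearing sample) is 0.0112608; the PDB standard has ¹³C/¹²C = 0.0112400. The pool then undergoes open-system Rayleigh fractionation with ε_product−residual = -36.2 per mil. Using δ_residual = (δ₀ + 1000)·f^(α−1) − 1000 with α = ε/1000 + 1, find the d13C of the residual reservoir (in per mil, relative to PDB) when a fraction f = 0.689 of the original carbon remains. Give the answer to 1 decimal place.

15.5 per mil

δ₀ = (0.0112608/0.0112400 − 1)×1000 = (1.001851 − 1)×1000 = 1.851 per mil
α − 1 = ε/1000 = -0.0362
f^(α−1) = 0.689^(-0.0362) = 1.013576
δ_res = (1.851 + 1000) × 1.013576 − 1000 = 1015.452 − 1000 = 15.45 per mil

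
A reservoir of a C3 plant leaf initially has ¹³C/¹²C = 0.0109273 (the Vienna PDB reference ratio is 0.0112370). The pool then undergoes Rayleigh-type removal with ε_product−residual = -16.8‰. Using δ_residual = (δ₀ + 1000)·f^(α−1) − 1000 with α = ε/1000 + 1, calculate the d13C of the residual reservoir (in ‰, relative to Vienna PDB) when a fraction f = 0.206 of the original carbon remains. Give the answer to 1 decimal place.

δ₀ = (0.0109273/0.0112370 − 1)×1000 = (0.972439 − 1)×1000 = -27.561‰
α − 1 = ε/1000 = -0.0168
f^(α−1) = 0.206^(-0.0168) = 1.026897
δ_res = (-27.561 + 1000) × 1.026897 − 1000 = 998.595 − 1000 = -1.40‰

-1.4‰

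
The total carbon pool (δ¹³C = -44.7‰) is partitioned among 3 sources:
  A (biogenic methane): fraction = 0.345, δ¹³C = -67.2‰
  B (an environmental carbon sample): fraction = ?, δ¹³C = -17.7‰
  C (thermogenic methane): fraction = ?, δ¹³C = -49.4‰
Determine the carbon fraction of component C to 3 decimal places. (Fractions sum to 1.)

0.313

Let f_C and f_B be the unknown fractions; fractions sum to 1 so f_C + f_B = 0.655.
Mass balance: Σ fᵢ·δᵢ = δ_bulk ⇒ f_C·(-49.4) + f_B·(-17.7) = -44.7 − (-23.184) = -21.516
Substitute f_B = 0.655 − f_C:
f_C·(-49.4 − -17.7) = -21.516 − 0.655×(-17.7) = -9.923
f_C = -9.923 / -31.7 = 0.3130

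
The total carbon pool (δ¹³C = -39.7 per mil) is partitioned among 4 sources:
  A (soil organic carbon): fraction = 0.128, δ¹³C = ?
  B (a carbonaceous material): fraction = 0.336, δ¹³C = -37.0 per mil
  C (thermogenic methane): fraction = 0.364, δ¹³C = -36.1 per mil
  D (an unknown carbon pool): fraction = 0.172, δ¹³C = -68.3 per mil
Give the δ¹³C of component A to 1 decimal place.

-18.6 per mil

Isotope mass balance: δ_bulk = Σ fᵢ·δᵢ.
-39.7 = 0.128×δ_A + 0.336×(-37.0) + 0.364×(-36.1) + 0.172×(-68.3)
0.128·δ_A = -39.7 − (-37.320) = -2.380
δ_A = -2.380 / 0.128 = -18.59 per mil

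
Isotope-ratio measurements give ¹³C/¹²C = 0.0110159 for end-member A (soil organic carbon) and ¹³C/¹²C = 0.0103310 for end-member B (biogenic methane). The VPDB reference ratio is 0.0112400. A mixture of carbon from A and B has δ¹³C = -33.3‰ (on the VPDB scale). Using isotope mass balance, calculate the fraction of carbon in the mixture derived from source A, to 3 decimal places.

0.781

δ_A = (0.0110159/0.0112400 − 1)×1000 = (0.980062 − 1)×1000 = -19.938‰
δ_B = (0.0103310/0.0112400 − 1)×1000 = (0.919128 − 1)×1000 = -80.872‰
f_A = (δ_mix − δ_B)/(δ_A − δ_B) = (-33.3 − (-80.872))/(-19.938 − (-80.872))
f_A = 47.572 / 60.934 = 0.7807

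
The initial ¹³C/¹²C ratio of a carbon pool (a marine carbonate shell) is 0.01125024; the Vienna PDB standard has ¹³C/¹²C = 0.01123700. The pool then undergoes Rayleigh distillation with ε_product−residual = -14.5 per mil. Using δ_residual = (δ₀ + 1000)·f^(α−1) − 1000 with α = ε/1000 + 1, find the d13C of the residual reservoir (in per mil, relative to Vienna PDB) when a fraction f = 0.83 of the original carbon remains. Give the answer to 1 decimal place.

δ₀ = (0.01125024/0.01123700 − 1)×1000 = (1.001178 − 1)×1000 = 1.178 per mil
α − 1 = ε/1000 = -0.0145
f^(α−1) = 0.83^(-0.0145) = 1.002705
δ_res = (1.178 + 1000) × 1.002705 − 1000 = 1003.887 − 1000 = 3.89 per mil

3.9 per mil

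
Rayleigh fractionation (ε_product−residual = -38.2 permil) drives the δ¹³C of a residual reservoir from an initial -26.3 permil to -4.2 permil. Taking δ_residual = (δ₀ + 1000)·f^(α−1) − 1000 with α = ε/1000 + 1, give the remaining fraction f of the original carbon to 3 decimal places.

α − 1 = ε/1000 = -0.0382
(δ_res + 1000)/(δ₀ + 1000) = (-4.2 + 1000)/(-26.3 + 1000) = 995.8/973.7 = 1.022697
f = 1.022697^(1/-0.0382) = exp(ln(1.022697)/-0.0382) = exp(0.02244/-0.0382)
f = exp(-0.5875) = 0.5557

0.556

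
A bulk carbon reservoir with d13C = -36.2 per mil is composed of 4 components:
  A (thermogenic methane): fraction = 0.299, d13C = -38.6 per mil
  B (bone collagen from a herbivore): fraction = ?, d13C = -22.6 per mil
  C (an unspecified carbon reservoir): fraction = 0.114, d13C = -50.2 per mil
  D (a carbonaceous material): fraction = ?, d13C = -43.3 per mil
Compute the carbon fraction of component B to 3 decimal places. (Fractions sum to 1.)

Let f_B and f_D be the unknown fractions; fractions sum to 1 so f_B + f_D = 0.587.
Mass balance: Σ fᵢ·δᵢ = δ_bulk ⇒ f_B·(-22.6) + f_D·(-43.3) = -36.2 − (-17.264) = -18.936
Substitute f_D = 0.587 − f_B:
f_B·(-22.6 − -43.3) = -18.936 − 0.587×(-43.3) = 6.481
f_B = 6.481 / 20.7 = 0.3131

0.313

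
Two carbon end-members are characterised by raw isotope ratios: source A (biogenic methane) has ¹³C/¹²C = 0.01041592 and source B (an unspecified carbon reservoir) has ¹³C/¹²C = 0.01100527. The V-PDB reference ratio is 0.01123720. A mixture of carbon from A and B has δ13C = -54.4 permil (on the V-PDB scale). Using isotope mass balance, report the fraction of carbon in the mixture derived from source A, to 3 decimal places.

δ_A = (0.01041592/0.01123720 − 1)×1000 = (0.926914 − 1)×1000 = -73.086 permil
δ_B = (0.01100527/0.01123720 − 1)×1000 = (0.979361 − 1)×1000 = -20.639 permil
f_A = (δ_mix − δ_B)/(δ_A − δ_B) = (-54.4 − (-20.639))/(-73.086 − (-20.639))
f_A = -33.761 / -52.446 = 0.6437

0.644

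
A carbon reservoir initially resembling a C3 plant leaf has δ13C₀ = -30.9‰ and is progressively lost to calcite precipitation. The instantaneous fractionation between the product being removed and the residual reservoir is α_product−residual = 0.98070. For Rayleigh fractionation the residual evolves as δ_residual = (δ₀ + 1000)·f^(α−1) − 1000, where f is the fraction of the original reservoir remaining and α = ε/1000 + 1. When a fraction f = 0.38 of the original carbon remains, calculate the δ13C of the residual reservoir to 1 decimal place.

-12.6‰

Rayleigh residual: δ_res = (δ₀ + 1000)·f^(α−1) − 1000
α − 1 = -0.01930
f^(α−1) = 0.38^(-0.01930) = 1.018850
δ_res = (-30.9 + 1000) × 1.018850 − 1000 = 987.367 − 1000 = -12.63‰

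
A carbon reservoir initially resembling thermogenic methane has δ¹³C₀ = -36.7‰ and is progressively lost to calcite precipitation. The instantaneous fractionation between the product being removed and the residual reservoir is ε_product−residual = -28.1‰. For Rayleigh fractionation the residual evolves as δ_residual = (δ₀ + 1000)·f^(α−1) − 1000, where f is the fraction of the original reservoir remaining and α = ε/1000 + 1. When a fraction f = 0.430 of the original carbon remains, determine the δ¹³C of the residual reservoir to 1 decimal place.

-13.6‰

Rayleigh residual: δ_res = (δ₀ + 1000)·f^(α−1) − 1000
α = ε/1000 + 1 = 0.97190, so α − 1 = -0.02810
f^(α−1) = 0.430^(-0.02810) = 1.023999
δ_res = (-36.7 + 1000) × 1.023999 − 1000 = 986.418 − 1000 = -13.58‰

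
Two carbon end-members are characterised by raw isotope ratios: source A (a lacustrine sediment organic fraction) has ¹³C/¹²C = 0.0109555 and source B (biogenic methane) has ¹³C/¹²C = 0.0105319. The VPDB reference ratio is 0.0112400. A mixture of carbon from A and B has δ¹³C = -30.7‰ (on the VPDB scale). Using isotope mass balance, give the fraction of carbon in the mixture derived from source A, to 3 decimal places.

δ_A = (0.0109555/0.0112400 − 1)×1000 = (0.974689 − 1)×1000 = -25.311‰
δ_B = (0.0105319/0.0112400 − 1)×1000 = (0.937002 − 1)×1000 = -62.998‰
f_A = (δ_mix − δ_B)/(δ_A − δ_B) = (-30.7 − (-62.998))/(-25.311 − (-62.998))
f_A = 32.298 / 37.687 = 0.8570

0.857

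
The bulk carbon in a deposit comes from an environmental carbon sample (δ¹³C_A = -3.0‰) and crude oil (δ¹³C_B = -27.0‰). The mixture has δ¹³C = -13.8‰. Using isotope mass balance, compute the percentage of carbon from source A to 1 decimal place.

δ_mix = f_A·δ_A + (1 − f_A)·δ_B  ⇒  f_A = (δ_mix − δ_B)/(δ_A − δ_B)
f_A = (-13.8 − (-27.0)) / (-3.0 − (-27.0))
f_A = 13.2 / 24.0 = 0.5500

55.0%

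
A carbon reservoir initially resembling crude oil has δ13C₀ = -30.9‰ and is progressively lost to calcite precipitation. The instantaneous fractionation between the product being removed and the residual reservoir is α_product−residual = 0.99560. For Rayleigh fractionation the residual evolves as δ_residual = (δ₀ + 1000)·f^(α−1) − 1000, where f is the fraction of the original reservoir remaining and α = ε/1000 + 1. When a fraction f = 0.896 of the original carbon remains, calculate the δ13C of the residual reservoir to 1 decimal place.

Rayleigh residual: δ_res = (δ₀ + 1000)·f^(α−1) − 1000
α − 1 = -0.00440
f^(α−1) = 0.896^(-0.00440) = 1.000483
δ_res = (-30.9 + 1000) × 1.000483 − 1000 = 969.568 − 1000 = -30.43‰

-30.4‰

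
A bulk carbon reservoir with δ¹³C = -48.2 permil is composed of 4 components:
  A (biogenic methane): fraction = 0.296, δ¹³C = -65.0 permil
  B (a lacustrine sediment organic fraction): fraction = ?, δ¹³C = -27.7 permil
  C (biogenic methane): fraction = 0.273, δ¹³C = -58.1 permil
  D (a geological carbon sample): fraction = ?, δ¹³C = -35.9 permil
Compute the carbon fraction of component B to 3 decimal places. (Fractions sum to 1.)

0.290

Let f_B and f_D be the unknown fractions; fractions sum to 1 so f_B + f_D = 0.431.
Mass balance: Σ fᵢ·δᵢ = δ_bulk ⇒ f_B·(-27.7) + f_D·(-35.9) = -48.2 − (-35.101) = -13.099
Substitute f_D = 0.431 − f_B:
f_B·(-27.7 − -35.9) = -13.099 − 0.431×(-35.9) = 2.374
f_B = 2.374 / 8.2 = 0.2895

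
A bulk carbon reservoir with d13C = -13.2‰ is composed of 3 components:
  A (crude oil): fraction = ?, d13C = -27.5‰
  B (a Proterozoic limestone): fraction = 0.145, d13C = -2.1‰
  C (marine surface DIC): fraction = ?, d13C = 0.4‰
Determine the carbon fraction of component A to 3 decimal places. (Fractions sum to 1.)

0.474

Let f_A and f_C be the unknown fractions; fractions sum to 1 so f_A + f_C = 0.855.
Mass balance: Σ fᵢ·δᵢ = δ_bulk ⇒ f_A·(-27.5) + f_C·(0.4) = -13.2 − (-0.304) = -12.895
Substitute f_C = 0.855 − f_A:
f_A·(-27.5 − 0.4) = -12.895 − 0.855×(0.4) = -13.237
f_A = -13.237 / -27.9 = 0.4745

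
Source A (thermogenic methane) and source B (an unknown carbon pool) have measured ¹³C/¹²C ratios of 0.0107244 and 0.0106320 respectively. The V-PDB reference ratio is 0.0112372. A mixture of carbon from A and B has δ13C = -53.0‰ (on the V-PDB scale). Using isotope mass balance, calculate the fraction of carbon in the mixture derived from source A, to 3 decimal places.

δ_A = (0.0107244/0.0112372 − 1)×1000 = (0.954366 − 1)×1000 = -45.634‰
δ_B = (0.0106320/0.0112372 − 1)×1000 = (0.946143 − 1)×1000 = -53.857‰
f_A = (δ_mix − δ_B)/(δ_A − δ_B) = (-53.0 − (-53.857))/(-45.634 − (-53.857))
f_A = 0.857 / 8.223 = 0.1042

0.104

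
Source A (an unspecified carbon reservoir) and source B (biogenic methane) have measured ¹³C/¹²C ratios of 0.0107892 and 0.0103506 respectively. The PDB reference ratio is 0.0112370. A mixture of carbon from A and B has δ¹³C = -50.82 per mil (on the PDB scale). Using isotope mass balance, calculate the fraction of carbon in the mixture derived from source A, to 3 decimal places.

δ_A = (0.0107892/0.0112370 − 1)×1000 = (0.960150 − 1)×1000 = -39.850 per mil
δ_B = (0.0103506/0.0112370 − 1)×1000 = (0.921118 − 1)×1000 = -78.882 per mil
f_A = (δ_mix − δ_B)/(δ_A − δ_B) = (-50.82 − (-78.882))/(-39.850 − (-78.882))
f_A = 28.062 / 39.032 = 0.7190

0.719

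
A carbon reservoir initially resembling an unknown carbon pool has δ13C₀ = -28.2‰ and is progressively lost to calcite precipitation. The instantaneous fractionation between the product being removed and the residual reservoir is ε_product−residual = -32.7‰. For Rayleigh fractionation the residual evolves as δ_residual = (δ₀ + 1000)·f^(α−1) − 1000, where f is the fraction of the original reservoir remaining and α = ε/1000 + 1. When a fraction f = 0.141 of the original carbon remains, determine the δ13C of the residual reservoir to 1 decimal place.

36.1‰

Rayleigh residual: δ_res = (δ₀ + 1000)·f^(α−1) − 1000
α = ε/1000 + 1 = 0.96730, so α − 1 = -0.03270
f^(α−1) = 0.141^(-0.03270) = 1.066155
δ_res = (-28.2 + 1000) × 1.066155 − 1000 = 1036.090 − 1000 = 36.09‰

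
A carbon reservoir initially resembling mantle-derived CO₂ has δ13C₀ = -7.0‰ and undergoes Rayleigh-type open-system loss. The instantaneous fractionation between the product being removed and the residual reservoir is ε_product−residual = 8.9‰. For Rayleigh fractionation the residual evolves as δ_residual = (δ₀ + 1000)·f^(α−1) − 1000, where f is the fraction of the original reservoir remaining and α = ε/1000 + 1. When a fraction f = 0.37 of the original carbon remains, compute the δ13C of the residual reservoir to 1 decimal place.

Rayleigh residual: δ_res = (δ₀ + 1000)·f^(α−1) − 1000
α = ε/1000 + 1 = 1.00890, so α − 1 = 0.00890
f^(α−1) = 0.37^(0.00890) = 0.991190
δ_res = (-7.0 + 1000) × 0.991190 − 1000 = 984.252 − 1000 = -15.75‰

-15.7‰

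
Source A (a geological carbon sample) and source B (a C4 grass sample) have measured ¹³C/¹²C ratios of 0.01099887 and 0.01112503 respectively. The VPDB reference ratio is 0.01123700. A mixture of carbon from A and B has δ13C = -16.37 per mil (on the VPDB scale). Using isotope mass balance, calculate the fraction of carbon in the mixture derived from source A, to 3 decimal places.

0.571

δ_A = (0.01099887/0.01123700 − 1)×1000 = (0.978808 − 1)×1000 = -21.192 per mil
δ_B = (0.01112503/0.01123700 − 1)×1000 = (0.990036 − 1)×1000 = -9.964 per mil
f_A = (δ_mix − δ_B)/(δ_A − δ_B) = (-16.37 − (-9.964))/(-21.192 − (-9.964))
f_A = -6.406 / -11.227 = 0.5705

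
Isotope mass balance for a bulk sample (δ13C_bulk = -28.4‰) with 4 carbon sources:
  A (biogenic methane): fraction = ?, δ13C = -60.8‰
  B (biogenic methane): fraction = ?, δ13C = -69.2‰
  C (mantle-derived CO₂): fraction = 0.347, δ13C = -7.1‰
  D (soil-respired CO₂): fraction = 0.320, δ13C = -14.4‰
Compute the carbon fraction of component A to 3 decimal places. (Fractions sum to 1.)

Let f_A and f_B be the unknown fractions; fractions sum to 1 so f_A + f_B = 0.333.
Mass balance: Σ fᵢ·δᵢ = δ_bulk ⇒ f_A·(-60.8) + f_B·(-69.2) = -28.4 − (-7.072) = -21.328
Substitute f_B = 0.333 − f_A:
f_A·(-60.8 − -69.2) = -21.328 − 0.333×(-69.2) = 1.715
f_A = 1.715 / 8.4 = 0.2042

0.204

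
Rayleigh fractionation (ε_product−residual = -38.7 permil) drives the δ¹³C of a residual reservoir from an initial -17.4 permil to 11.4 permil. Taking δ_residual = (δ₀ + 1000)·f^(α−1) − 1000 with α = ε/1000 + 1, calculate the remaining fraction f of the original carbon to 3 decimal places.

0.474

α − 1 = ε/1000 = -0.0387
(δ_res + 1000)/(δ₀ + 1000) = (11.4 + 1000)/(-17.4 + 1000) = 1011.4/982.6 = 1.029310
f = 1.029310^(1/-0.0387) = exp(ln(1.029310)/-0.0387) = exp(0.02889/-0.0387)
f = exp(-0.7465) = 0.4740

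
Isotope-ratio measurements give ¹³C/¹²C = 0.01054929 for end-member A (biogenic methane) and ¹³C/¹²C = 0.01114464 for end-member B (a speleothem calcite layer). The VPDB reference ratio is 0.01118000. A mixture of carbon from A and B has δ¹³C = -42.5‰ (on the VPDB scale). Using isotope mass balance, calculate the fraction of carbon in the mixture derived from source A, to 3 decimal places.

0.739

δ_A = (0.01054929/0.01118000 − 1)×1000 = (0.943586 − 1)×1000 = -56.414‰
δ_B = (0.01114464/0.01118000 − 1)×1000 = (0.996837 − 1)×1000 = -3.163‰
f_A = (δ_mix − δ_B)/(δ_A − δ_B) = (-42.5 − (-3.163))/(-56.414 − (-3.163))
f_A = -39.337 / -53.251 = 0.7387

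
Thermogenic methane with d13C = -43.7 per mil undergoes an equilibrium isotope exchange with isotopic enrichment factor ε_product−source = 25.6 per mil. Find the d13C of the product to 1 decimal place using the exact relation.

Exactly, δ_product = (δ_source + 1000)·(ε/1000 + 1) − 1000.
δ_product = (-43.7 + 1000) × (25.6/1000 + 1) − 1000
δ_product = -19.22 per mil

-19.2 per mil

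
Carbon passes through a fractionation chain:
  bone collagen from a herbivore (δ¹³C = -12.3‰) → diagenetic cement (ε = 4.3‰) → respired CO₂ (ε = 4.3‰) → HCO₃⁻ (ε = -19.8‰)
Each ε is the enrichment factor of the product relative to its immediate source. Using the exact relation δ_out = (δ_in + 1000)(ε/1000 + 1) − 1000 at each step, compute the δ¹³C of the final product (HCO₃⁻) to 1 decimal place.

-23.5‰

step 1: δ = (-12.30 + 1000)·(4.3/1000 + 1) − 1000 = -8.05‰
step 2: δ = (-8.05 + 1000)·(4.3/1000 + 1) − 1000 = -3.79‰
step 3: δ = (-3.79 + 1000)·(-19.8/1000 + 1) − 1000 = -23.51‰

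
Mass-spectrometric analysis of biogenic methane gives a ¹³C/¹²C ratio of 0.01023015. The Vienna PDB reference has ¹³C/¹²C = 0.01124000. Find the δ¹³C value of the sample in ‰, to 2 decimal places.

-89.84‰

δ¹³C = (R_sample / R_standard − 1) × 1000
R_sample / R_standard = 0.01023015 / 0.01124000 = 0.910156
δ¹³C = (0.910156 − 1) × 1000 = -89.844‰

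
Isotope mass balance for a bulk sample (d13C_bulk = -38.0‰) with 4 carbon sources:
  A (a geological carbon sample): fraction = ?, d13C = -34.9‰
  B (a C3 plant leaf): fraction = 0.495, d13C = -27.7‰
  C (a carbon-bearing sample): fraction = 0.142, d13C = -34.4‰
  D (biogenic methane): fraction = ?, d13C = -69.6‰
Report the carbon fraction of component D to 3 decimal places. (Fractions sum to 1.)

0.194

Let f_D and f_A be the unknown fractions; fractions sum to 1 so f_D + f_A = 0.363.
Mass balance: Σ fᵢ·δᵢ = δ_bulk ⇒ f_D·(-69.6) + f_A·(-34.9) = -38.0 − (-18.596) = -19.404
Substitute f_A = 0.363 − f_D:
f_D·(-69.6 − -34.9) = -19.404 − 0.363×(-34.9) = -6.735
f_D = -6.735 / -34.7 = 0.1941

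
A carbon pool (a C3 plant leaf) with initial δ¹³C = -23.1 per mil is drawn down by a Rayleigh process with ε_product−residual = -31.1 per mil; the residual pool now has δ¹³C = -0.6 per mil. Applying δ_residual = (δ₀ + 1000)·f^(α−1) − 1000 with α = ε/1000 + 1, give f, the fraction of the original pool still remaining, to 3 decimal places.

α − 1 = ε/1000 = -0.0311
(δ_res + 1000)/(δ₀ + 1000) = (-0.6 + 1000)/(-23.1 + 1000) = 999.4/976.9 = 1.023032
f = 1.023032^(1/-0.0311) = exp(ln(1.023032)/-0.0311) = exp(0.02277/-0.0311)
f = exp(-0.7322) = 0.4809

0.481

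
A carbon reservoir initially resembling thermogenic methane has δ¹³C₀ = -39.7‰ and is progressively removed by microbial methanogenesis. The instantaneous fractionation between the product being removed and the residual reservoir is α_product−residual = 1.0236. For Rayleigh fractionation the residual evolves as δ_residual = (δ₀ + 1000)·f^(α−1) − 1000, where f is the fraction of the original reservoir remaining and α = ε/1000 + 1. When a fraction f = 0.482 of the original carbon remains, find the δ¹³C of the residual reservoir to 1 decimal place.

-56.1‰

Rayleigh residual: δ_res = (δ₀ + 1000)·f^(α−1) − 1000
α − 1 = 0.02360
f^(α−1) = 0.482^(0.02360) = 0.982924
δ_res = (-39.7 + 1000) × 0.982924 − 1000 = 943.902 − 1000 = -56.10‰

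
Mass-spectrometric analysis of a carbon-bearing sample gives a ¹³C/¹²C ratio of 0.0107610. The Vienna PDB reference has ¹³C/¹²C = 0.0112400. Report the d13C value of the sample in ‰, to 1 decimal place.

-42.6‰

d13C = (R_sample / R_standard − 1) × 1000
R_sample / R_standard = 0.0107610 / 0.0112400 = 0.957384
d13C = (0.957384 − 1) × 1000 = -42.62‰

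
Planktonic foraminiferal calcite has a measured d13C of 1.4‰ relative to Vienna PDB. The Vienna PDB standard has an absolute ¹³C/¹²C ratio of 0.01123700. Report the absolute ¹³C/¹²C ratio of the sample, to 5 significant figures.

0.011253

R_sample = R_standard × (d13C/1000 + 1)
R_sample = 0.01123700 × (1.4/1000 + 1) = 0.01123700 × 1.001400
R_sample = 0.0112527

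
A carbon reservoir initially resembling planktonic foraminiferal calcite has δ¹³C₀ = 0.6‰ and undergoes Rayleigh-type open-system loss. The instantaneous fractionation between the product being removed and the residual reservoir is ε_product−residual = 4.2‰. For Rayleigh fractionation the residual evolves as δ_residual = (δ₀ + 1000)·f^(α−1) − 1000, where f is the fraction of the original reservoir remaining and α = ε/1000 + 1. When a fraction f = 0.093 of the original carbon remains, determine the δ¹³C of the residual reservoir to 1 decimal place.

-9.3‰

Rayleigh residual: δ_res = (δ₀ + 1000)·f^(α−1) − 1000
α = ε/1000 + 1 = 1.00420, so α − 1 = 0.00420
f^(α−1) = 0.093^(0.00420) = 0.990074
δ_res = (0.6 + 1000) × 0.990074 − 1000 = 990.668 − 1000 = -9.33‰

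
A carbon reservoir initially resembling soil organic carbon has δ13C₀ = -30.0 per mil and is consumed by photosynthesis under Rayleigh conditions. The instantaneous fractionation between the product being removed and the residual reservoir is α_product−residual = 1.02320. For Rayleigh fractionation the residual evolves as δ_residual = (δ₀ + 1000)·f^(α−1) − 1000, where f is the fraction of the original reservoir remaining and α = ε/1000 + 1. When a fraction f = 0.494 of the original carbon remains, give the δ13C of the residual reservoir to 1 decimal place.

Rayleigh residual: δ_res = (δ₀ + 1000)·f^(α−1) − 1000
α − 1 = 0.02320
f^(α−1) = 0.494^(0.02320) = 0.983772
δ_res = (-30.0 + 1000) × 0.983772 − 1000 = 954.259 − 1000 = -45.74 per mil

-45.7 per mil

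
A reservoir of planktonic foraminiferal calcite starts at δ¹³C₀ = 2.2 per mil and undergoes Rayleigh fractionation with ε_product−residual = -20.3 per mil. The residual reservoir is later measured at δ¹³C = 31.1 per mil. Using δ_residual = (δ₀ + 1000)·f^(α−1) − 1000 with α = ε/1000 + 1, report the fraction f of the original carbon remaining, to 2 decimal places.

0.25

α − 1 = ε/1000 = -0.0203
(δ_res + 1000)/(δ₀ + 1000) = (31.1 + 1000)/(2.2 + 1000) = 1031.1/1002.2 = 1.028837
f = 1.028837^(1/-0.0203) = exp(ln(1.028837)/-0.0203) = exp(0.02843/-0.0203)
f = exp(-1.4004) = 0.2465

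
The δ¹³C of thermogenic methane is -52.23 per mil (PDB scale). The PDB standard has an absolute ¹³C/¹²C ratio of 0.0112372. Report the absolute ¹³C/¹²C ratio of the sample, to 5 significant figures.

0.010650

R_sample = R_standard × (δ¹³C/1000 + 1)
R_sample = 0.0112372 × (-52.23/1000 + 1) = 0.0112372 × 0.947770
R_sample = 0.0106503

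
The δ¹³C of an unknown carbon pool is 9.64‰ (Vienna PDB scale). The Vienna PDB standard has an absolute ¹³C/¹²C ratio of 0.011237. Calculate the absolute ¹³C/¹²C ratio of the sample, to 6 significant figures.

R_sample = R_standard × (δ¹³C/1000 + 1)
R_sample = 0.011237 × (9.64/1000 + 1) = 0.011237 × 1.009640
R_sample = 0.0113453

0.0113453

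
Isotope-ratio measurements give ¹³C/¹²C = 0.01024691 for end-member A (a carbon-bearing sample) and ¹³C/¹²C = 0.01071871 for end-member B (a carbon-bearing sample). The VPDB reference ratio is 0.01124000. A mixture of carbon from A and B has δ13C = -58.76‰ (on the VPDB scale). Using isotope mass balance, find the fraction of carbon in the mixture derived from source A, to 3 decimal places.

δ_A = (0.01024691/0.01124000 − 1)×1000 = (0.911647 − 1)×1000 = -88.353‰
δ_B = (0.01071871/0.01124000 − 1)×1000 = (0.953622 − 1)×1000 = -46.378‰
f_A = (δ_mix − δ_B)/(δ_A − δ_B) = (-58.76 − (-46.378))/(-88.353 − (-46.378))
f_A = -12.382 / -41.975 = 0.2950

0.295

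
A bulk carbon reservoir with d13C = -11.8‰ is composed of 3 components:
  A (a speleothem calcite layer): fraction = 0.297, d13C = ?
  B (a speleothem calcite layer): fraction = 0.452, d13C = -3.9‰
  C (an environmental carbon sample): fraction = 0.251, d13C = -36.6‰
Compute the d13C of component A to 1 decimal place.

-2.9‰

Isotope mass balance: δ_bulk = Σ fᵢ·δᵢ.
-11.8 = 0.297×δ_A + 0.452×(-3.9) + 0.251×(-36.6)
0.297·δ_A = -11.8 − (-10.949) = -0.851
δ_A = -0.851 / 0.297 = -2.86‰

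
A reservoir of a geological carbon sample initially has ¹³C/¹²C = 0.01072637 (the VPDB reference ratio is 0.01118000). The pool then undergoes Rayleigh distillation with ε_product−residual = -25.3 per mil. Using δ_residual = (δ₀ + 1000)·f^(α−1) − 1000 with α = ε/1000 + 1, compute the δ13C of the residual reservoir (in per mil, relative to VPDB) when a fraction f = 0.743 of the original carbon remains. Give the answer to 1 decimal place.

δ₀ = (0.01072637/0.01118000 − 1)×1000 = (0.959425 − 1)×1000 = -40.575 per mil
α − 1 = ε/1000 = -0.0253
f^(α−1) = 0.743^(-0.0253) = 1.007544
δ_res = (-40.575 + 1000) × 1.007544 − 1000 = 966.663 − 1000 = -33.34 per mil

-33.3 per mil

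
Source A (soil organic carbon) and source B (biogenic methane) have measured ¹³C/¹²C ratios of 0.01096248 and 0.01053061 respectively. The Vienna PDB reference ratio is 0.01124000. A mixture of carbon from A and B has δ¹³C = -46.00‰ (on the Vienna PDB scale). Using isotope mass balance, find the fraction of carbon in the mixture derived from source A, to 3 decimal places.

δ_A = (0.01096248/0.01124000 − 1)×1000 = (0.975310 − 1)×1000 = -24.690‰
δ_B = (0.01053061/0.01124000 − 1)×1000 = (0.936887 − 1)×1000 = -63.113‰
f_A = (δ_mix − δ_B)/(δ_A − δ_B) = (-46.00 − (-63.113))/(-24.690 − (-63.113))
f_A = 17.113 / 38.423 = 0.4454

0.445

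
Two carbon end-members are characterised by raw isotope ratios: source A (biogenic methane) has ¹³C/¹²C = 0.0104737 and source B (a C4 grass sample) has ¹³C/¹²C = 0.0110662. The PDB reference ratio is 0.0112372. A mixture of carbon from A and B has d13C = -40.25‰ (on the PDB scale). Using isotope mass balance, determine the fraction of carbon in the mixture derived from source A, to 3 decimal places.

δ_A = (0.0104737/0.0112372 − 1)×1000 = (0.932056 − 1)×1000 = -67.944‰
δ_B = (0.0110662/0.0112372 − 1)×1000 = (0.984783 − 1)×1000 = -15.217‰
f_A = (δ_mix − δ_B)/(δ_A − δ_B) = (-40.25 − (-15.217))/(-67.944 − (-15.217))
f_A = -25.033 / -52.727 = 0.4748

0.475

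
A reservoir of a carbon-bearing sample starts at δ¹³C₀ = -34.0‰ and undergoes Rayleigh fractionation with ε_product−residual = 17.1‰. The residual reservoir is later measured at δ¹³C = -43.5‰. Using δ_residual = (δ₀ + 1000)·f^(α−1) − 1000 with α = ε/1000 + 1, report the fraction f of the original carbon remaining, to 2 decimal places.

α − 1 = ε/1000 = 0.0171
(δ_res + 1000)/(δ₀ + 1000) = (-43.5 + 1000)/(-34.0 + 1000) = 956.5/966.0 = 0.990166
f = 0.990166^(1/0.0171) = exp(ln(0.990166)/0.0171) = exp(-0.00988/0.0171)
f = exp(-0.5780) = 0.5610

0.56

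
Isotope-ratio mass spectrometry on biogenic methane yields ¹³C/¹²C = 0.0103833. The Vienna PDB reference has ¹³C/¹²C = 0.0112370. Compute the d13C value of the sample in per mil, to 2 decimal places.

d13C = (R_sample / R_standard − 1) × 1000
R_sample / R_standard = 0.0103833 / 0.0112370 = 0.924028
d13C = (0.924028 − 1) × 1000 = -75.972 per mil

-75.97 per mil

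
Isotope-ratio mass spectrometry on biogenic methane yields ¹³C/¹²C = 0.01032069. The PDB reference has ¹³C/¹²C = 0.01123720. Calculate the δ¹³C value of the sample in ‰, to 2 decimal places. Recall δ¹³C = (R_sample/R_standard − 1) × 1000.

δ¹³C = (R_sample / R_standard − 1) × 1000
R_sample / R_standard = 0.01032069 / 0.01123720 = 0.918440
δ¹³C = (0.918440 − 1) × 1000 = -81.560‰

-81.56‰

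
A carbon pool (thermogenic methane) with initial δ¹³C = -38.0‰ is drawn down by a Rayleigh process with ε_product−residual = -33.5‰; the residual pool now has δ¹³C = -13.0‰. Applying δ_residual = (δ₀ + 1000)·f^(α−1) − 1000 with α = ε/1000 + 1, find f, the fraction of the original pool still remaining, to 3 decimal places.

0.465

α − 1 = ε/1000 = -0.0335
(δ_res + 1000)/(δ₀ + 1000) = (-13.0 + 1000)/(-38.0 + 1000) = 987.0/962.0 = 1.025988
f = 1.025988^(1/-0.0335) = exp(ln(1.025988)/-0.0335) = exp(0.02566/-0.0335)
f = exp(-0.7658) = 0.4649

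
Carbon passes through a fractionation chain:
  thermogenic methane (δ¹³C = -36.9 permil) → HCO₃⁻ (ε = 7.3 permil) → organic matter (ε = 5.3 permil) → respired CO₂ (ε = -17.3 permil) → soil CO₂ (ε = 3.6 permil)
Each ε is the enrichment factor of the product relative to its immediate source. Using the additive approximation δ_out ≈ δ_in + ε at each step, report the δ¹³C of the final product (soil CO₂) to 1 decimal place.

-38.0 permil

step 1: δ ≈ -36.9 + (7.3) = -29.6 permil
step 2: δ ≈ -29.6 + (5.3) = -24.3 permil
step 3: δ ≈ -24.3 + (-17.3) = -41.6 permil
step 4: δ ≈ -41.6 + (3.6) = -38.0 permil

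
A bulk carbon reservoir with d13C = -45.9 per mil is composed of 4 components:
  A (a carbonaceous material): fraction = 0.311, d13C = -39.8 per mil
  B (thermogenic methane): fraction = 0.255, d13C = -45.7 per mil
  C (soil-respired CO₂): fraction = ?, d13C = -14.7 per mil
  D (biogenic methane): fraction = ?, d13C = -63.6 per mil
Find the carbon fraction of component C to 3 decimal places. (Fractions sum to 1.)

Let f_C and f_D be the unknown fractions; fractions sum to 1 so f_C + f_D = 0.434.
Mass balance: Σ fᵢ·δᵢ = δ_bulk ⇒ f_C·(-14.7) + f_D·(-63.6) = -45.9 − (-24.031) = -21.869
Substitute f_D = 0.434 − f_C:
f_C·(-14.7 − -63.6) = -21.869 − 0.434×(-63.6) = 5.734
f_C = 5.734 / 48.9 = 0.1173

0.117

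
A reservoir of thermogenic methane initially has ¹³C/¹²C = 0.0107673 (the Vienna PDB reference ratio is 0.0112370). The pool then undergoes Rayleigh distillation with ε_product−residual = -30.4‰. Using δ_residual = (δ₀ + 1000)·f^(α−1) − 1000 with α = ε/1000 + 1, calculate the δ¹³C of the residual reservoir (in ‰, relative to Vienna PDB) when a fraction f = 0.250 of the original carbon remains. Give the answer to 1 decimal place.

δ₀ = (0.0107673/0.0112370 − 1)×1000 = (0.958201 − 1)×1000 = -41.799‰
α − 1 = ε/1000 = -0.0304
f^(α−1) = 0.250^(-0.0304) = 1.043044
δ_res = (-41.799 + 1000) × 1.043044 − 1000 = 999.445 − 1000 = -0.55‰

-0.6‰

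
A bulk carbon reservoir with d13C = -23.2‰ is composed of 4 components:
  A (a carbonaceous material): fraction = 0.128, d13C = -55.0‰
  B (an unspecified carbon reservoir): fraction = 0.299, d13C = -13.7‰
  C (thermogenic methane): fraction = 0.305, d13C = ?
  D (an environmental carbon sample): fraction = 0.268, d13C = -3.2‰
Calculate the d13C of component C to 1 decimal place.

Isotope mass balance: δ_bulk = Σ fᵢ·δᵢ.
-23.2 = 0.128×(-55.0) + 0.299×(-13.7) + 0.305×δ_C + 0.268×(-3.2)
0.305·δ_C = -23.2 − (-11.994) = -11.206
δ_C = -11.206 / 0.305 = -36.74‰

-36.7‰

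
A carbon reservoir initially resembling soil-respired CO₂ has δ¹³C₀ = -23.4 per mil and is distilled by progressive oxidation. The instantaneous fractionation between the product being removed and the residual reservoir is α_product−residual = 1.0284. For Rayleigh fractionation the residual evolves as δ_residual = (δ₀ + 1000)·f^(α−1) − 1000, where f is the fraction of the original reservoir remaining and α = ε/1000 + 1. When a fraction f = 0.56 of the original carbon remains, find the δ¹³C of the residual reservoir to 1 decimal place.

-39.3 per mil

Rayleigh residual: δ_res = (δ₀ + 1000)·f^(α−1) − 1000
α − 1 = 0.02840
f^(α−1) = 0.56^(0.02840) = 0.983668
δ_res = (-23.4 + 1000) × 0.983668 − 1000 = 960.650 − 1000 = -39.35 per mil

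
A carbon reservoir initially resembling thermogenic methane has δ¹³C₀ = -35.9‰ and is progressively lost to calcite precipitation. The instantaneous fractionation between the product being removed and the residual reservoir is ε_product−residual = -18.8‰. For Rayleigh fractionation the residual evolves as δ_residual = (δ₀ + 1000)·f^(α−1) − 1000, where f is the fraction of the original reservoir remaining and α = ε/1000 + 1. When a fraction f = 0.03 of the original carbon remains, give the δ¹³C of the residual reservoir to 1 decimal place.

Rayleigh residual: δ_res = (δ₀ + 1000)·f^(α−1) − 1000
α = ε/1000 + 1 = 0.98120, so α − 1 = -0.01880
f^(α−1) = 0.03^(-0.01880) = 1.068145
δ_res = (-35.9 + 1000) × 1.068145 − 1000 = 1029.798 − 1000 = 29.80‰

29.8‰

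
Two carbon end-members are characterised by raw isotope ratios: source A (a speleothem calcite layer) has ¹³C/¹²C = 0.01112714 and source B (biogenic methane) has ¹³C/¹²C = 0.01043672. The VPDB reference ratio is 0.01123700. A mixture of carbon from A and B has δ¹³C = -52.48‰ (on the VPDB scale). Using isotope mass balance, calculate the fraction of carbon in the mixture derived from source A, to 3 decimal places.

0.305

δ_A = (0.01112714/0.01123700 − 1)×1000 = (0.990223 − 1)×1000 = -9.777‰
δ_B = (0.01043672/0.01123700 − 1)×1000 = (0.928782 − 1)×1000 = -71.218‰
f_A = (δ_mix − δ_B)/(δ_A − δ_B) = (-52.48 − (-71.218))/(-9.777 − (-71.218))
f_A = 18.738 / 61.442 = 0.3050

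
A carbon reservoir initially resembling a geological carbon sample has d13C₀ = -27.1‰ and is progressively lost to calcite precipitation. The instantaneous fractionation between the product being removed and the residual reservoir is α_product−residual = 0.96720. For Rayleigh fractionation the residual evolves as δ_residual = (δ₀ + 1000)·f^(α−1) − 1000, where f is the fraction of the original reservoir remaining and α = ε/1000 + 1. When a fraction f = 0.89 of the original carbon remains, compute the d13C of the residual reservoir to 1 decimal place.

-23.4‰

Rayleigh residual: δ_res = (δ₀ + 1000)·f^(α−1) − 1000
α − 1 = -0.03280
f^(α−1) = 0.89^(-0.03280) = 1.003830
δ_res = (-27.1 + 1000) × 1.003830 − 1000 = 976.626 − 1000 = -23.37‰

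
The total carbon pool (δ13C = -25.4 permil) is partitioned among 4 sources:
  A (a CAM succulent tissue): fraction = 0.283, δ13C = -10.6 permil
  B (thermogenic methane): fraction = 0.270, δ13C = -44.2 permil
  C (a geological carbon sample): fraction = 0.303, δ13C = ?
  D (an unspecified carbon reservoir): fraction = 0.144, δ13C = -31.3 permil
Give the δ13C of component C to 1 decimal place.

-19.7 permil

Isotope mass balance: δ_bulk = Σ fᵢ·δᵢ.
-25.4 = 0.283×(-10.6) + 0.270×(-44.2) + 0.303×δ_C + 0.144×(-31.3)
0.303·δ_C = -25.4 − (-19.441) = -5.959
δ_C = -5.959 / 0.303 = -19.67 permil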